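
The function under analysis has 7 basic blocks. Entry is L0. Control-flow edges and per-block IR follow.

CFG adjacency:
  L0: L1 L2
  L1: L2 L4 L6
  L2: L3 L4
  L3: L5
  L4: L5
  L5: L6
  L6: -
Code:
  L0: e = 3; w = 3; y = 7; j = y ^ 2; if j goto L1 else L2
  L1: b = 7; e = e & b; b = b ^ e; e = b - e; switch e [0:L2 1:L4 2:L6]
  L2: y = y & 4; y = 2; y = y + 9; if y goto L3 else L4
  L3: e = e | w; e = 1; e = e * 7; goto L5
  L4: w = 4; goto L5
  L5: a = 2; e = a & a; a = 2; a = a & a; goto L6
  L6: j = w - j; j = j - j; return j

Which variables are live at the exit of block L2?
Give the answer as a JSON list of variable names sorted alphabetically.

Answer: ["e", "j", "w"]

Analysis:
Block summaries:
  L0 def {e,j,w,y} use ∅
  L1 def {b,e} use {e}
  L2 def {y} use {y}
  L3 def {e} use {e,w}
  L4 def {w} use ∅
  L5 def {a,e} use ∅
  L6 def {j} use {j,w}

Liveness:
  L0: in=∅ out={e,j,w,y}
  L1: in={e,j,w,y} out={e,j,w,y}
  L2: in={e,j,w,y} out={e,j,w}
  L3: in={e,j,w} out={j,w}
  L4: in={j} out={j,w}
  L5: in={j,w} out={j,w}
  L6: in={j,w} out=∅

live-out(L2) = ["e", "j", "w"]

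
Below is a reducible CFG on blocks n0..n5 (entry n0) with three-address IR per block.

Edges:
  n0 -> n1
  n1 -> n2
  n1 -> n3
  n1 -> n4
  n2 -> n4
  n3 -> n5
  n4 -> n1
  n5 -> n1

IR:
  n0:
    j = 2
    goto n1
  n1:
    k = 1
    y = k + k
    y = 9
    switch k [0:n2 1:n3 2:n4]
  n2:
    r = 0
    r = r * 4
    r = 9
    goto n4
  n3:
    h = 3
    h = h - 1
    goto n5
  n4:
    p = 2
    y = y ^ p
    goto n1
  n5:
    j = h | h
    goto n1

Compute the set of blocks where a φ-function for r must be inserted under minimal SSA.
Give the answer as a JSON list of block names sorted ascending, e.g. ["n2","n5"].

Answer: ["n1", "n4"]

Working:
idom tree: n1←n0 n2←n1 n3←n1 n4←n1 n5←n3
Join-block Dom:
  n1: preds {n0,n4,n5}: {n0} ∩ {n0,n1,n4} ∩ {n0,n1,n3,n5} = {n0}; idom=n0
  n4: preds {n1,n2}: {n0,n1} ∩ {n0,n1,n2} = {n0,n1}; idom=n1

Frontier:
  join n1 pred n0: · stop@n0
  join n1 pred n4: n4→n1 stop@n0
  join n1 pred n5: n5→n3→n1 stop@n0
  join n4 pred n1: · stop@n1
  join n4 pred n2: n2 stop@n1
  n0 → ∅
  n1 → {n1}
  n2 → {n4}
  n3 → {n1}
  n4 → {n1}
  n5 → {n1}

φ for r: defs {n2}
  DF⁺ = {n1,n4}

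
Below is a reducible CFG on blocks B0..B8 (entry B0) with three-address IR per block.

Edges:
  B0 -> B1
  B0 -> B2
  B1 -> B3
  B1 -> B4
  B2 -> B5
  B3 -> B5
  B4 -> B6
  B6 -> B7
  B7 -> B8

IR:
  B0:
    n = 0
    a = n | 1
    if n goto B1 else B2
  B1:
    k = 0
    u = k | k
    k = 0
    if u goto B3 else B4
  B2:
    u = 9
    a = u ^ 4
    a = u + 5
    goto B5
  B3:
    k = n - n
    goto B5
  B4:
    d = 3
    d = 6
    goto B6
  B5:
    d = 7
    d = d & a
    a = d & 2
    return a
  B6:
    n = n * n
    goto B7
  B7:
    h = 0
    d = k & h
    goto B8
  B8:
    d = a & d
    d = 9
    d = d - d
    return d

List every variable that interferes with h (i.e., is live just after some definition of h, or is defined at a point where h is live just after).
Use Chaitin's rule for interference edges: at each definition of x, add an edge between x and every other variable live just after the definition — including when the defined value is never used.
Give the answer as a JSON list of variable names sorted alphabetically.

Answer: ["a", "k"]

Analysis:
Per-block:
  B0 def {a,n} use ∅
  B1 def {k,u} use ∅
  B2 def {a,u} use ∅
  B3 def {k} use {n}
  B4 def {d} use ∅
  B5 def {a,d} use {a}
  B6 def {n} use {n}
  B7 def {d,h} use {k}
  B8 def {d} use {a,d}

Backward fixpoint:
  B0: in=∅ out={a,n}
  B1: in={a,n} out={a,k,n}
  B2: in=∅ out={a}
  B3: in={a,n} out={a}
  B4: in={a,k,n} out={a,k,n}
  B5: in={a} out=∅
  B6: in={a,k,n} out={a,k}
  B7: in={a,k} out={a,d}
  B8: in={a,d} out=∅

Interfere edges:
  a↔{d,h,k,n,u}
  d↔{a,k,n}
  h↔{a,k}
  k↔{a,d,h,n,u}
  n↔{a,d,k,u}
  u↔{a,k,n}

N(h) = ["a", "k"]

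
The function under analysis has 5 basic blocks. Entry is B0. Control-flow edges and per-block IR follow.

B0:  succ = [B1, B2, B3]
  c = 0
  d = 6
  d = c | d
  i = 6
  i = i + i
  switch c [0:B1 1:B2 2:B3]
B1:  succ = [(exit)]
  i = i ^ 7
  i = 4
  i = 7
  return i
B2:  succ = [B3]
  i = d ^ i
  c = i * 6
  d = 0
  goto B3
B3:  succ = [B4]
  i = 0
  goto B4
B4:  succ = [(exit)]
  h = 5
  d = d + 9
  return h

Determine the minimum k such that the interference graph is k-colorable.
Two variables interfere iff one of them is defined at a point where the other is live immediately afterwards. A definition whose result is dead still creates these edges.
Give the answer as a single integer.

def/use:
  B0: def={c,d,i} ue=∅
  B1: def={i} ue={i}
  B2: def={c,d,i} ue={d,i}
  B3: def={i} ue=∅
  B4: def={d,h} ue={d}

Backward fixpoint:
  B0: in=∅ out={d,i}
  B1: in={i} out=∅
  B2: in={d,i} out={d}
  B3: in={d} out={d}
  B4: in={d} out=∅

Conflict graph:
  c↔{d,i}
  d↔{c,h,i}
  h↔{d}
  i↔{c,d}

Colouring:
  {c,d,i} pairwise interfere (3-clique) ⇒ χ ≥ 3
  3-colouring: R0={d}  R1={c,h}  R2={i}
  χ = 3

Answer: 3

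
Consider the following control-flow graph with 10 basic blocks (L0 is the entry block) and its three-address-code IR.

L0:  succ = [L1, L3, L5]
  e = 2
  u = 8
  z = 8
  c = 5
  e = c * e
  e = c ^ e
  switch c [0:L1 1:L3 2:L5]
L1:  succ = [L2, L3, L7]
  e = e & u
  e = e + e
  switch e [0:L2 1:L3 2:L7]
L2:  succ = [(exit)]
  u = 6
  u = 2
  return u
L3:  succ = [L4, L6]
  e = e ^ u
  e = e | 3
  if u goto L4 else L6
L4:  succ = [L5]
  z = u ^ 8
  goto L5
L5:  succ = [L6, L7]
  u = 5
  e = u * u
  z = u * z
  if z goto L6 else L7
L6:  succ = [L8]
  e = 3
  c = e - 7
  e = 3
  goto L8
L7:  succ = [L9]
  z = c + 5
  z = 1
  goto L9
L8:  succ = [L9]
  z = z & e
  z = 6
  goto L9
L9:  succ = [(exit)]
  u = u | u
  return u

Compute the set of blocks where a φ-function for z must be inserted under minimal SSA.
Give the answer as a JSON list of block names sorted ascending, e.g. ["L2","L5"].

idom tree: L1←L0 L2←L1 L3←L0 L4←L3 L5←L0 L6←L0 L7←L0 L8←L6 L9←L0
Join-block Dom:
  L3: preds {L0,L1}: {L0} ∩ {L0,L1} = {L0}; idom=L0
  L5: preds {L0,L4}: {L0} ∩ {L0,L3,L4} = {L0}; idom=L0
  L6: preds {L3,L5}: {L0,L3} ∩ {L0,L5} = {L0}; idom=L0
  L7: preds {L1,L5}: {L0,L1} ∩ {L0,L5} = {L0}; idom=L0
  L9: preds {L7,L8}: {L0,L7} ∩ {L0,L6,L8} = {L0}; idom=L0

DF walk-up:
  L3←L0: walk · to L0
  L3←L1: walk L1 to L0
  L5←L0: walk · to L0
  L5←L4: walk L4→L3 to L0
  L6←L3: walk L3 to L0
  L6←L5: walk L5 to L0
  L7←L1: walk L1 to L0
  L7←L5: walk L5 to L0
  L9←L7: walk L7 to L0
  L9←L8: walk L8→L6 to L0
  L0 → ∅
  L1 → {L3,L7}
  L2 → ∅
  L3 → {L5,L6}
  L4 → {L5}
  L5 → {L6,L7}
  L6 → {L9}
  L7 → {L9}
  L8 → {L9}
  L9 → ∅

φ for z: defs {L0,L4,L5,L7,L8}
  DF⁺ = {L5,L6,L7,L9}

Answer: ["L5", "L6", "L7", "L9"]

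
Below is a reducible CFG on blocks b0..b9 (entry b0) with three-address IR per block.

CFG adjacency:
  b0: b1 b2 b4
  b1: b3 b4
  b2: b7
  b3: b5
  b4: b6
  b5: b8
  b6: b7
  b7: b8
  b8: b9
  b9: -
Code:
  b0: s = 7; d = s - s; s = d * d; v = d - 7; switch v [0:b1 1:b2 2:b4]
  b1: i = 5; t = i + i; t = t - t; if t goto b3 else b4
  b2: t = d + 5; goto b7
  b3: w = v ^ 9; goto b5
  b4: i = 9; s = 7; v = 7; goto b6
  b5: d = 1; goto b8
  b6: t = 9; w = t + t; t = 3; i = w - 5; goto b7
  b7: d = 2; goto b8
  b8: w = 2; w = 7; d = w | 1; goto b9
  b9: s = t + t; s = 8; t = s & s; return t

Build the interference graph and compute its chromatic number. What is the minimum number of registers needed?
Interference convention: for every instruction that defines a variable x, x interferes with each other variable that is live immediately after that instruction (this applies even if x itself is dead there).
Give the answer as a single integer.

Block summaries:
  b0 def {d,s,v} use ∅
  b1 def {i,t} use ∅
  b2 def {t} use {d}
  b3 def {w} use {v}
  b4 def {i,s,v} use ∅
  b5 def {d} use ∅
  b6 def {i,t,w} use ∅
  b7 def {d} use ∅
  b8 def {d,w} use ∅
  b9 def {s,t} use {t}

Liveness:
  b0 li=∅ lo={d,v}
  b1 li={v} lo={t,v}
  b2 li={d} lo={t}
  b3 li={t,v} lo={t}
  b4 li=∅ lo=∅
  b5 li={t} lo={t}
  b6 li=∅ lo={t}
  b7 li={t} lo={t}
  b8 li={t} lo={t}
  b9 li={t} lo=∅

Conflict graph:
  d: {s,t,v}
  i: {t,v}
  s: {d}
  t: {d,i,v,w}
  v: {d,i,t}
  w: {t}

Colouring:
  {d,t,v} pairwise interfere (3-clique) ⇒ χ ≥ 3
  3-colouring: c0={s,t}  c1={d,i,w}  c2={v}
  χ = 3

Answer: 3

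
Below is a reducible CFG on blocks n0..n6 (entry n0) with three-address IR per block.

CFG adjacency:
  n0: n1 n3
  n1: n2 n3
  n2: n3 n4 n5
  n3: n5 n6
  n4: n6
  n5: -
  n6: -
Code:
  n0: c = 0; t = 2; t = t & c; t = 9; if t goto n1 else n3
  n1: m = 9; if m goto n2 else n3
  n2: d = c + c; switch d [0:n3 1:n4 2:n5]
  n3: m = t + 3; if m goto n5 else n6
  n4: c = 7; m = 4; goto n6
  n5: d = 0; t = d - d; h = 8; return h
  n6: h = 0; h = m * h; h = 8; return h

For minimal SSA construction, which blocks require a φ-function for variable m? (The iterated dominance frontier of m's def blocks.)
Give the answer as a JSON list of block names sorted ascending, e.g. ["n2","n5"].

idom tree: n1←n0 n2←n1 n3←n0 n4←n2 n5←n0 n6←n0
Dom∩ at merges:
  n3: preds {n0,n1,n2}: {n0} ∩ {n0,n1} ∩ {n0,n1,n2} = {n0}; idom=n0
  n5: preds {n2,n3}: {n0,n1,n2} ∩ {n0,n3} = {n0}; idom=n0
  n6: preds {n3,n4}: {n0,n3} ∩ {n0,n1,n2,n4} = {n0}; idom=n0

DF derivation:
  n3←n0: walk · to n0
  n3←n1: walk n1 to n0
  n3←n2: walk n2→n1 to n0
  n5←n2: walk n2→n1 to n0
  n5←n3: walk n3 to n0
  n6←n3: walk n3 to n0
  n6←n4: walk n4→n2→n1 to n0
  DF(n0)=∅
  DF(n1)={n3,n5,n6}
  DF(n2)={n3,n5,n6}
  DF(n3)={n5,n6}
  DF(n4)={n6}
  DF(n5)=∅
  DF(n6)=∅

φ for m: defs {n1,n3,n4}
  DF⁺ = {n3,n5,n6}

Answer: ["n3", "n5", "n6"]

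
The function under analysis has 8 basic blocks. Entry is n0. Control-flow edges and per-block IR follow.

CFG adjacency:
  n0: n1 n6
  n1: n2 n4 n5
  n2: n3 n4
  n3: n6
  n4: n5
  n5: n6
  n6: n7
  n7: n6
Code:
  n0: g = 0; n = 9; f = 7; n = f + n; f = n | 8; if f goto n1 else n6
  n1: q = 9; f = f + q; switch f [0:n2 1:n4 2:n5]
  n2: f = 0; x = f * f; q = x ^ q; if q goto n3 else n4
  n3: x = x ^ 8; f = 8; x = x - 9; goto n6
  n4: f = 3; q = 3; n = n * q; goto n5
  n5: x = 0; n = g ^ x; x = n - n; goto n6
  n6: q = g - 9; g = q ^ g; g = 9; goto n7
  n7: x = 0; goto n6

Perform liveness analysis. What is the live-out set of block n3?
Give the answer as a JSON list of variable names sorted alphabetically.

Answer: ["g"]

Analysis:
Per-block:
  n0 def {f,g,n} use ∅
  n1 def {f,q} use {f}
  n2 def {f,q,x} use {q}
  n3 def {f,x} use {x}
  n4 def {f,n,q} use {n}
  n5 def {n,x} use {g}
  n6 def {g,q} use {g}
  n7 def {x} use ∅

Backward fixpoint:
  n0: in=∅ out={f,g,n}
  n1: in={f,g,n} out={g,n,q}
  n2: in={g,n,q} out={g,n,x}
  n3: in={g,x} out={g}
  n4: in={g,n} out={g}
  n5: in={g} out={g}
  n6: in={g} out={g}
  n7: in={g} out={g}

live-out(n3) = ["g"]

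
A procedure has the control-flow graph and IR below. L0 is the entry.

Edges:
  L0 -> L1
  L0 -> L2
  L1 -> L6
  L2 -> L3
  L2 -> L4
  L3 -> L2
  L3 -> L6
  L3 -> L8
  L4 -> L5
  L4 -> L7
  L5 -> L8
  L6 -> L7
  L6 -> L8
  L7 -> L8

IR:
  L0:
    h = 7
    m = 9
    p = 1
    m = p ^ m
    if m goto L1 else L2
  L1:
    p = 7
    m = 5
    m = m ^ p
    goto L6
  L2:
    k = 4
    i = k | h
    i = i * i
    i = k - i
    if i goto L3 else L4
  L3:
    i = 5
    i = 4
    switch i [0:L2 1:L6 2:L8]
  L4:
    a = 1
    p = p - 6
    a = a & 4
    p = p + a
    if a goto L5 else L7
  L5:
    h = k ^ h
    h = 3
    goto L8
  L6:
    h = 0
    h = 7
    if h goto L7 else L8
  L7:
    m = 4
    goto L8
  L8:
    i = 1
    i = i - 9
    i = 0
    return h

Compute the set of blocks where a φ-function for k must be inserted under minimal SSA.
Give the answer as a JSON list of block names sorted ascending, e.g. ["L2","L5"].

Answer: ["L2", "L6", "L7", "L8"]

Analysis:
idom tree: L1←L0 L2←L0 L3←L2 L4←L2 L5←L4 L6←L0 L7←L0 L8←L0
Dom at joins:
  L2: preds {L0,L3}: {L0} ∩ {L0,L2,L3} = {L0}; idom=L0
  L6: preds {L1,L3}: {L0,L1} ∩ {L0,L2,L3} = {L0}; idom=L0
  L7: preds {L4,L6}: {L0,L2,L4} ∩ {L0,L6} = {L0}; idom=L0
  L8: preds {L3,L5,L6,L7}: {L0,L2,L3} ∩ {L0,L2,L4,L5} ∩ {L0,L6} ∩ {L0,L7} = {L0}; idom=L0

DF derivation:
  join L2 pred L0: · stop@L0
  join L2 pred L3: L3→L2 stop@L0
  join L6 pred L1: L1 stop@L0
  join L6 pred L3: L3→L2 stop@L0
  join L7 pred L4: L4→L2 stop@L0
  join L7 pred L6: L6 stop@L0
  join L8 pred L3: L3→L2 stop@L0
  join L8 pred L5: L5→L4→L2 stop@L0
  join L8 pred L6: L6 stop@L0
  join L8 pred L7: L7 stop@L0
  L0: DF=∅
  L1: DF={L6}
  L2: DF={L2,L6,L7,L8}
  L3: DF={L2,L6,L8}
  L4: DF={L7,L8}
  L5: DF={L8}
  L6: DF={L7,L8}
  L7: DF={L8}
  L8: DF=∅

φ for k: defs {L2}
  DF⁺ = {L2,L6,L7,L8}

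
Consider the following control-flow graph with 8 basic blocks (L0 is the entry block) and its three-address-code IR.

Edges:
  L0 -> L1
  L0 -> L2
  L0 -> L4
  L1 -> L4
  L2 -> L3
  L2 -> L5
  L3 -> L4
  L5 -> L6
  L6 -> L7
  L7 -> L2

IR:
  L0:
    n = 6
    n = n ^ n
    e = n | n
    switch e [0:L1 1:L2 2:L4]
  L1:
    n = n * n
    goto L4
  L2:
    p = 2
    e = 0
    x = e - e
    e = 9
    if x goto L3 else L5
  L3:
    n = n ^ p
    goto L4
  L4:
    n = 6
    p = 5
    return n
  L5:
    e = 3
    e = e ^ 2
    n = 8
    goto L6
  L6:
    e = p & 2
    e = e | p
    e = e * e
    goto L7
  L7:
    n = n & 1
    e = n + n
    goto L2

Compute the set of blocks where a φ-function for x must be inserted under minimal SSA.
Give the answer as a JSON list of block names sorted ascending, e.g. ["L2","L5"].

idom tree: L1←L0 L2←L0 L3←L2 L4←L0 L5←L2 L6←L5 L7←L6
Dom at joins:
  L2: preds {L0,L7}: {L0} ∩ {L0,L2,L5,L6,L7} = {L0}; idom=L0
  L4: preds {L0,L1,L3}: {L0} ∩ {L0,L1} ∩ {L0,L2,L3} = {L0}; idom=L0

Frontier:
  L2←L0: walk · to L0
  L2←L7: walk L7→L6→L5→L2 to L0
  L4←L0: walk · to L0
  L4←L1: walk L1 to L0
  L4←L3: walk L3→L2 to L0
  L0: DF=∅
  L1: DF={L4}
  L2: DF={L2,L4}
  L3: DF={L4}
  L4: DF=∅
  L5: DF={L2}
  L6: DF={L2}
  L7: DF={L2}

φ for x: defs {L2}
  DF⁺ = {L2,L4}

Answer: ["L2", "L4"]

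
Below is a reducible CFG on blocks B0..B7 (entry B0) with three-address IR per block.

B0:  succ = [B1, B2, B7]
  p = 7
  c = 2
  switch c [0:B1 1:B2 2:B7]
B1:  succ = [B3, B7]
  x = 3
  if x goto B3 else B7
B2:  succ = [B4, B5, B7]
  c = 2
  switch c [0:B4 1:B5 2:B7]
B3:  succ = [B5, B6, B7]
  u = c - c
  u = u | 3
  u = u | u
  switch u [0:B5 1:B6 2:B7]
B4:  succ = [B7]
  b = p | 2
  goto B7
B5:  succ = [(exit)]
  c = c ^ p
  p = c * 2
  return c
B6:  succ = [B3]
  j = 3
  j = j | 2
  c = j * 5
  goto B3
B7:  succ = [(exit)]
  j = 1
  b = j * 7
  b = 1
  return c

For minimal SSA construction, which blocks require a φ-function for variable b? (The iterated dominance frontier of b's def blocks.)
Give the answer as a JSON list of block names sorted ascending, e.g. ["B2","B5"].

Answer: ["B7"]

Analysis:
idom tree: B1←B0 B2←B0 B3←B1 B4←B2 B5←B0 B6←B3 B7←B0
Dom at joins:
  B3: preds {B1,B6}: {B0,B1} ∩ {B0,B1,B3,B6} = {B0,B1}; idom=B1
  B5: preds {B2,B3}: {B0,B2} ∩ {B0,B1,B3} = {B0}; idom=B0
  B7: preds {B0,B1,B2,B3,B4}: {B0} ∩ {B0,B1} ∩ {B0,B2} ∩ {B0,B1,B3} ∩ {B0,B2,B4} = {B0}; idom=B0

Frontier:
  join B3 pred B1: · stop@B1
  join B3 pred B6: B6→B3 stop@B1
  join B5 pred B2: B2 stop@B0
  join B5 pred B3: B3→B1 stop@B0
  join B7 pred B0: · stop@B0
  join B7 pred B1: B1 stop@B0
  join B7 pred B2: B2 stop@B0
  join B7 pred B3: B3→B1 stop@B0
  join B7 pred B4: B4→B2 stop@B0
  DF(B0)=∅
  DF(B1)={B5,B7}
  DF(B2)={B5,B7}
  DF(B3)={B3,B5,B7}
  DF(B4)={B7}
  DF(B5)=∅
  DF(B6)={B3}
  DF(B7)=∅

φ for b: defs {B4,B7}
  DF⁺ = {B7}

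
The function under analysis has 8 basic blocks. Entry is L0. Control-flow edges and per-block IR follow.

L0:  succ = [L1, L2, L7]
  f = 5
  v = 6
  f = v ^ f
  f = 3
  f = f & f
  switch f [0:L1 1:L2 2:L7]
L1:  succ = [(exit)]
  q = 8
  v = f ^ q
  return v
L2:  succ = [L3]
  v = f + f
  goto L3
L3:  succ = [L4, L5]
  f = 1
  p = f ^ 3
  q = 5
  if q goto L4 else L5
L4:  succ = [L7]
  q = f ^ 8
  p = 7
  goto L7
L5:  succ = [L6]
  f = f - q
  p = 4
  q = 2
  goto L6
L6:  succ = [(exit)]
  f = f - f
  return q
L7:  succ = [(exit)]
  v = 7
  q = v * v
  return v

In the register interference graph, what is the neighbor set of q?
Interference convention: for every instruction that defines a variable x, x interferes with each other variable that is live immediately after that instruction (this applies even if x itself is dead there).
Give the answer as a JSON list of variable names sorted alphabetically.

Per-block:
  L0 def {f,v} use ∅
  L1 def {q,v} use {f}
  L2 def {v} use {f}
  L3 def {f,p,q} use ∅
  L4 def {p,q} use {f}
  L5 def {f,p,q} use {f,q}
  L6 def {f} use {f,q}
  L7 def {q,v} use ∅

Liveness:
  live L0: ∅→{f}
  live L1: {f}→∅
  live L2: {f}→∅
  live L3: ∅→{f,q}
  live L4: {f}→∅
  live L5: {f,q}→{f,q}
  live L6: {f,q}→∅
  live L7: ∅→∅

Interfere edges:
  f — {p,q,v}
  p — {f}
  q — {f,v}
  v — {f,q}

N(q) = ["f", "v"]

Answer: ["f", "v"]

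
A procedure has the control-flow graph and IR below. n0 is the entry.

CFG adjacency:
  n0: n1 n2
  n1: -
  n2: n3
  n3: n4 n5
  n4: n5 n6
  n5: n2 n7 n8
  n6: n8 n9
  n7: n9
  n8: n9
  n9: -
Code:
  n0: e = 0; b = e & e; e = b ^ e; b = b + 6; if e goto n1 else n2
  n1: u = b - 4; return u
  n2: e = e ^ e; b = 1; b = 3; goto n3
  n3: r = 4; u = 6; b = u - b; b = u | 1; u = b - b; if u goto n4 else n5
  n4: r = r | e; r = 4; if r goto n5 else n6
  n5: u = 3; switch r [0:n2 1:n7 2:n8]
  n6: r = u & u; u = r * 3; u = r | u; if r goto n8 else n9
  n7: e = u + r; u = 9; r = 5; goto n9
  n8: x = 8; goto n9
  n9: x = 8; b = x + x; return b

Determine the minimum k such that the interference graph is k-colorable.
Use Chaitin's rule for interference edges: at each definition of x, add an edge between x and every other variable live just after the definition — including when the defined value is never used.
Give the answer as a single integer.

Per-block:
  n0 def {b,e} use ∅
  n1 def {u} use {b}
  n2 def {b,e} use {e}
  n3 def {b,r,u} use {b}
  n4 def {r} use {e,r}
  n5 def {u} use {r}
  n6 def {r,u} use {u}
  n7 def {e,r,u} use {r,u}
  n8 def {x} use ∅
  n9 def {b,x} use ∅

Backward fixpoint:
  n0 li=∅ lo={b,e}
  n1 li={b} lo=∅
  n2 li={e} lo={b,e}
  n3 li={b,e} lo={e,r,u}
  n4 li={e,r,u} lo={e,r,u}
  n5 li={e,r} lo={e,r,u}
  n6 li={u} lo=∅
  n7 li={r,u} lo=∅
  n8 li=∅ lo=∅
  n9 li=∅ lo=∅

Interference:
  b: {e,r,u}
  e: {b,r,u}
  r: {b,e,u}
  u: {b,e,r}
  x: ∅

Registers:
  {b,e,r,u} pairwise interfere (4-clique) ⇒ χ ≥ 4
  assign b→r0 e→r1 r→r2 u→r3 x→r0 — no edge inside a register ⇒ χ ≤ 4
  χ = 4

Answer: 4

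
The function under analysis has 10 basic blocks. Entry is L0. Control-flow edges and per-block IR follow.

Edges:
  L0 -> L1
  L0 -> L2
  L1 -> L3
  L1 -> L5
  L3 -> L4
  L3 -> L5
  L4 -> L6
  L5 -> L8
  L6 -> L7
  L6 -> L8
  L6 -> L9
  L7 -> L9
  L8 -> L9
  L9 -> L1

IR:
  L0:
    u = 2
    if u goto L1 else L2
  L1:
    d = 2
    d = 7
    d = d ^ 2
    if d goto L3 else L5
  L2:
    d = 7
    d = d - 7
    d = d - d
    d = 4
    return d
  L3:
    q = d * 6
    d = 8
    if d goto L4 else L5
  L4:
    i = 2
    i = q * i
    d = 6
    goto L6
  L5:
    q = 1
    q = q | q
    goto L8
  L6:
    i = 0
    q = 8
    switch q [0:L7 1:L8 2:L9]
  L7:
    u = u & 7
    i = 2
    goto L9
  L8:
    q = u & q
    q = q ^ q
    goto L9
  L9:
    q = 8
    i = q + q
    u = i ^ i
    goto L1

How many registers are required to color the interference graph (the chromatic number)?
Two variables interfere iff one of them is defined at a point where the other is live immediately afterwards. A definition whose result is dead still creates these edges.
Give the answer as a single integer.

Per-block:
  L0 def {u} use ∅
  L1 def {d} use ∅
  L2 def {d} use ∅
  L3 def {d,q} use {d}
  L4 def {d,i} use {q}
  L5 def {q} use ∅
  L6 def {i,q} use ∅
  L7 def {i,u} use {u}
  L8 def {q} use {q,u}
  L9 def {i,q,u} use ∅

Live sets:
  live L0: ∅→{u}
  live L1: {u}→{d,u}
  live L2: ∅→∅
  live L3: {d,u}→{q,u}
  live L4: {q,u}→{u}
  live L5: {u}→{q,u}
  live L6: {u}→{q,u}
  live L7: {u}→∅
  live L8: {q,u}→∅
  live L9: ∅→{u}

Interference:
  d: {q,u}
  i: {q,u}
  q: {d,i,u}
  u: {d,i,q}

Registers:
  clique {d,q,u} ⇒ need ≥ 3
  3-colouring: r0={q}  r1={u}  r2={d,i}
  χ = 3

Answer: 3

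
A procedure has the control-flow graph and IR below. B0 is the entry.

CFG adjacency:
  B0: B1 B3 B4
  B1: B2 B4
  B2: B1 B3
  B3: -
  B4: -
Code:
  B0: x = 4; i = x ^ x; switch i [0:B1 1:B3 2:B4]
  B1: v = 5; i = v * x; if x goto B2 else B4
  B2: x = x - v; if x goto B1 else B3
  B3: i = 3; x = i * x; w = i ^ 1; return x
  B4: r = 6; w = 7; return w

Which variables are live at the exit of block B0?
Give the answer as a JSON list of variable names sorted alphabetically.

Per-block:
  B0 def {i,x} use ∅
  B1 def {i,v} use {x}
  B2 def {x} use {v,x}
  B3 def {i,w,x} use {x}
  B4 def {r,w} use ∅

Backward fixpoint:
  B0: in=∅ out={x}
  B1: in={x} out={v,x}
  B2: in={v,x} out={x}
  B3: in={x} out=∅
  B4: in=∅ out=∅

live-out(B0) = ["x"]

Answer: ["x"]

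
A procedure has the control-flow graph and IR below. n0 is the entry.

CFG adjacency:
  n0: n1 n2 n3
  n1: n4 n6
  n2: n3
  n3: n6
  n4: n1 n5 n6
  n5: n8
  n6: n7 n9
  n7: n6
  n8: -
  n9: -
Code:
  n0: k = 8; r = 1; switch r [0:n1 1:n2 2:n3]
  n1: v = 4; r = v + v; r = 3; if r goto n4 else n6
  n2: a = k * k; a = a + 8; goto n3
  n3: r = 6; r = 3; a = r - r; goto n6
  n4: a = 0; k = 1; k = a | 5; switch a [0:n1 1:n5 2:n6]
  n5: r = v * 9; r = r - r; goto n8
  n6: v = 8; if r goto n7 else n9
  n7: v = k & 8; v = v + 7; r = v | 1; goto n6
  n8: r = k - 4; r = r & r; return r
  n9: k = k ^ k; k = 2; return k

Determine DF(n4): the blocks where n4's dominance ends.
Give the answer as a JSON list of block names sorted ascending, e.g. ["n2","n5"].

idom tree: n1←n0 n2←n0 n3←n0 n4←n1 n5←n4 n6←n0 n7←n6 n8←n5 n9←n6
Dom at joins:
  n1: preds {n0,n4}: {n0} ∩ {n0,n1,n4} = {n0}; idom=n0
  n3: preds {n0,n2}: {n0} ∩ {n0,n2} = {n0}; idom=n0
  n6: preds {n1,n3,n4,n7}: {n0,n1} ∩ {n0,n3} ∩ {n0,n1,n4} ∩ {n0,n6,n7} = {n0}; idom=n0

Frontier:
  n1←n0: walk · to n0
  n1←n4: walk n4→n1 to n0
  n3←n0: walk · to n0
  n3←n2: walk n2 to n0
  n6←n1: walk n1 to n0
  n6←n3: walk n3 to n0
  n6←n4: walk n4→n1 to n0
  n6←n7: walk n7→n6 to n0
  n0 → ∅
  n1 → {n1,n6}
  n2 → {n3}
  n3 → {n6}
  n4 → {n1,n6}
  n5 → ∅
  n6 → {n6}
  n7 → {n6}
  n8 → ∅
  n9 → ∅

DF(n4) = ["n1", "n6"]

Answer: ["n1", "n6"]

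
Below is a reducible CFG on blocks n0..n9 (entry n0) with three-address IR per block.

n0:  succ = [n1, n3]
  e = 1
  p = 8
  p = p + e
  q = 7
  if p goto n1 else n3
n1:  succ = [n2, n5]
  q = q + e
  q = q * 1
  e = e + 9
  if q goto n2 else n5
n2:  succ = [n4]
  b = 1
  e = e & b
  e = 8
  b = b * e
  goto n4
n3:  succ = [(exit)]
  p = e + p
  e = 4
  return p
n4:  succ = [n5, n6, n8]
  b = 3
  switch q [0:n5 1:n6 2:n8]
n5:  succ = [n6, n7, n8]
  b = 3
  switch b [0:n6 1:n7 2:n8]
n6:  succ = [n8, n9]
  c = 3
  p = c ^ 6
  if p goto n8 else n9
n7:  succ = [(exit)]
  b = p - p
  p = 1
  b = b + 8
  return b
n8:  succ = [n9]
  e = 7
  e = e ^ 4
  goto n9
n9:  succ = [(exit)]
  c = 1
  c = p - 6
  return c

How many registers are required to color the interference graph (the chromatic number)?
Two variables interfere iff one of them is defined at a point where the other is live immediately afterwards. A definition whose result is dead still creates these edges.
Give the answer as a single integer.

Block summaries:
  n0: def={e,p,q} ue=∅
  n1: def={e,q} ue={e,q}
  n2: def={b,e} ue={e}
  n3: def={e,p} ue={e,p}
  n4: def={b} ue={q}
  n5: def={b} ue=∅
  n6: def={c,p} ue=∅
  n7: def={b,p} ue={p}
  n8: def={e} ue=∅
  n9: def={c} ue={p}

Backward fixpoint:
  n0 li=∅ lo={e,p,q}
  n1 li={e,p,q} lo={e,p,q}
  n2 li={e,p,q} lo={p,q}
  n3 li={e,p} lo=∅
  n4 li={p,q} lo={p}
  n5 li={p} lo={p}
  n6 li=∅ lo={p}
  n7 li={p} lo=∅
  n8 li={p} lo={p}
  n9 li={p} lo=∅

Conflict graph:
  b: {e,p,q}
  c: {p}
  e: {b,p,q}
  p: {b,c,e,q}
  q: {b,e,p}

Chromatic number:
  {b,e,p,q} pairwise interfere (4-clique) ⇒ χ ≥ 4
  assign b→R1 c→R1 e→R2 p→R0 q→R3 — no edge inside a register ⇒ χ ≤ 4
  χ = 4

Answer: 4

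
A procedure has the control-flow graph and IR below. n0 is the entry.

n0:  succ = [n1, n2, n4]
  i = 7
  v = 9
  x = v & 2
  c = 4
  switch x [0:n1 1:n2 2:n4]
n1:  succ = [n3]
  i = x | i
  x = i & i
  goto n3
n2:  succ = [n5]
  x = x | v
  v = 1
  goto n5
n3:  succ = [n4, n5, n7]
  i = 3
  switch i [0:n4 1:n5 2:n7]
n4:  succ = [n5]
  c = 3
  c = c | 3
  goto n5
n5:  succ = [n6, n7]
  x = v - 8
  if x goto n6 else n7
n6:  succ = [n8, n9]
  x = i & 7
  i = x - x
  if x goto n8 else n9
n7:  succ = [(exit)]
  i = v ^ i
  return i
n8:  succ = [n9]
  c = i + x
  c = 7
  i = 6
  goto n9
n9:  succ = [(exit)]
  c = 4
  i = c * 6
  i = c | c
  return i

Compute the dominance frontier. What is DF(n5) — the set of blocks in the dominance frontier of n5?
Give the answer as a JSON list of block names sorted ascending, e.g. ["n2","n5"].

idom tree: n1←n0 n2←n0 n3←n1 n4←n0 n5←n0 n6←n5 n7←n0 n8←n6 n9←n6
Dom∩ at merges:
  n4: preds {n0,n3}: {n0} ∩ {n0,n1,n3} = {n0}; idom=n0
  n5: preds {n2,n3,n4}: {n0,n2} ∩ {n0,n1,n3} ∩ {n0,n4} = {n0}; idom=n0
  n7: preds {n3,n5}: {n0,n1,n3} ∩ {n0,n5} = {n0}; idom=n0
  n9: preds {n6,n8}: {n0,n5,n6} ∩ {n0,n5,n6,n8} = {n0,n5,n6}; idom=n6

DF derivation:
  join n4 pred n0: · stop@n0
  join n4 pred n3: n3→n1 stop@n0
  join n5 pred n2: n2 stop@n0
  join n5 pred n3: n3→n1 stop@n0
  join n5 pred n4: n4 stop@n0
  join n7 pred n3: n3→n1 stop@n0
  join n7 pred n5: n5 stop@n0
  join n9 pred n6: · stop@n6
  join n9 pred n8: n8 stop@n6
  n0: DF=∅
  n1: DF={n4,n5,n7}
  n2: DF={n5}
  n3: DF={n4,n5,n7}
  n4: DF={n5}
  n5: DF={n7}
  n6: DF=∅
  n7: DF=∅
  n8: DF={n9}
  n9: DF=∅

DF(n5) = ["n7"]

Answer: ["n7"]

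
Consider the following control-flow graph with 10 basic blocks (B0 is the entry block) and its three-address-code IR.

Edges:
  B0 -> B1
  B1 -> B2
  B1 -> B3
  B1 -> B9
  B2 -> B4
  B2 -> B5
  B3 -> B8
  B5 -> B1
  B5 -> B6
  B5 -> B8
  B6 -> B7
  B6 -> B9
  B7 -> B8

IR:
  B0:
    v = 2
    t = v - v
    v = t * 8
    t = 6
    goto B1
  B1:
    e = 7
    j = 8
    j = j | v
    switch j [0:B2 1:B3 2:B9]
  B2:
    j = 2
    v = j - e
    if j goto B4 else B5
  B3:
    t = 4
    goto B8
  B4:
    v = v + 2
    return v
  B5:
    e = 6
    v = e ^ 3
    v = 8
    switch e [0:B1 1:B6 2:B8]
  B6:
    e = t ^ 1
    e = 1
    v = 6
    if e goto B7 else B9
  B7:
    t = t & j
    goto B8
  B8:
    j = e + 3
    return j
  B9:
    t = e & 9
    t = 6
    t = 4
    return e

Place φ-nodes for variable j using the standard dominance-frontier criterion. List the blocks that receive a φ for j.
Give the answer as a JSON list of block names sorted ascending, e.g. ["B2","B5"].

Answer: ["B1", "B8", "B9"]

Working:
idom tree: B1←B0 B2←B1 B3←B1 B4←B2 B5←B2 B6←B5 B7←B6 B8←B1 B9←B1
Dom at joins:
  B1: preds {B0,B5}: {B0} ∩ {B0,B1,B2,B5} = {B0}; idom=B0
  B8: preds {B3,B5,B7}: {B0,B1,B3} ∩ {B0,B1,B2,B5} ∩ {B0,B1,B2,B5,B6,B7} = {B0,B1}; idom=B1
  B9: preds {B1,B6}: {B0,B1} ∩ {B0,B1,B2,B5,B6} = {B0,B1}; idom=B1

DF derivation:
  B1←B0: walk · to B0
  B1←B5: walk B5→B2→B1 to B0
  B8←B3: walk B3 to B1
  B8←B5: walk B5→B2 to B1
  B8←B7: walk B7→B6→B5→B2 to B1
  B9←B1: walk · to B1
  B9←B6: walk B6→B5→B2 to B1
  B0 → ∅
  B1 → {B1}
  B2 → {B1,B8,B9}
  B3 → {B8}
  B4 → ∅
  B5 → {B1,B8,B9}
  B6 → {B8,B9}
  B7 → {B8}
  B8 → ∅
  B9 → ∅

φ for j: defs {B1,B2,B8}
  DF⁺ = {B1,B8,B9}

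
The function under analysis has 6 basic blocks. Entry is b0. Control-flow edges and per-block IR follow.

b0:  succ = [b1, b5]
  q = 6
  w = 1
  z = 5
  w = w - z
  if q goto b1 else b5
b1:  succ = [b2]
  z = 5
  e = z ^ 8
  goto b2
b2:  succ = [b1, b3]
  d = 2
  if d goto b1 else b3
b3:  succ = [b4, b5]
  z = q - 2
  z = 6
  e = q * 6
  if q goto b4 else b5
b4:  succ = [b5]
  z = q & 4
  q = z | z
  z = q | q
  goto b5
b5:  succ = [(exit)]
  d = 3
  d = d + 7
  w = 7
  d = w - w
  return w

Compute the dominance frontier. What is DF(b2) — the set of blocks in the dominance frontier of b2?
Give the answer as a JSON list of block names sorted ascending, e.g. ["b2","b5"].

Answer: ["b1", "b5"]

Analysis:
idom tree: b1←b0 b2←b1 b3←b2 b4←b3 b5←b0
Join-block Dom:
  b1: preds {b0,b2}: {b0} ∩ {b0,b1,b2} = {b0}; idom=b0
  b5: preds {b0,b3,b4}: {b0} ∩ {b0,b1,b2,b3} ∩ {b0,b1,b2,b3,b4} = {b0}; idom=b0

Frontier:
  b1←b0: walk · to b0
  b1←b2: walk b2→b1 to b0
  b5←b0: walk · to b0
  b5←b3: walk b3→b2→b1 to b0
  b5←b4: walk b4→b3→b2→b1 to b0
  b0 → ∅
  b1 → {b1,b5}
  b2 → {b1,b5}
  b3 → {b5}
  b4 → {b5}
  b5 → ∅

DF(b2) = ["b1", "b5"]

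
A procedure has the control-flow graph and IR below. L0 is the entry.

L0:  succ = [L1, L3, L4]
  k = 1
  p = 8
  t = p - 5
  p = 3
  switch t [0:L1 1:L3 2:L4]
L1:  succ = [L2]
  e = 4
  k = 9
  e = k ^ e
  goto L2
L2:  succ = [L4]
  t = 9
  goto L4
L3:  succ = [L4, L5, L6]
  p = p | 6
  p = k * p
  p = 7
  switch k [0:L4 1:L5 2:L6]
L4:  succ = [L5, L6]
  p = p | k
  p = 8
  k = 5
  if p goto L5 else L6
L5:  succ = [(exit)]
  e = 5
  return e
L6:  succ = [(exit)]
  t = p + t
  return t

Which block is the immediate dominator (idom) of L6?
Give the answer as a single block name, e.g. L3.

Answer: L0

Working:
idom tree: L1←L0 L2←L1 L3←L0 L4←L0 L5←L0 L6←L0
Dom∩ at merges:
  L4: preds {L0,L2,L3}: {L0} ∩ {L0,L1,L2} ∩ {L0,L3} = {L0}; idom=L0
  L5: preds {L3,L4}: {L0,L3} ∩ {L0,L4} = {L0}; idom=L0
  L6: preds {L3,L4}: {L0,L3} ∩ {L0,L4} = {L0}; idom=L0

idom(L6) = L0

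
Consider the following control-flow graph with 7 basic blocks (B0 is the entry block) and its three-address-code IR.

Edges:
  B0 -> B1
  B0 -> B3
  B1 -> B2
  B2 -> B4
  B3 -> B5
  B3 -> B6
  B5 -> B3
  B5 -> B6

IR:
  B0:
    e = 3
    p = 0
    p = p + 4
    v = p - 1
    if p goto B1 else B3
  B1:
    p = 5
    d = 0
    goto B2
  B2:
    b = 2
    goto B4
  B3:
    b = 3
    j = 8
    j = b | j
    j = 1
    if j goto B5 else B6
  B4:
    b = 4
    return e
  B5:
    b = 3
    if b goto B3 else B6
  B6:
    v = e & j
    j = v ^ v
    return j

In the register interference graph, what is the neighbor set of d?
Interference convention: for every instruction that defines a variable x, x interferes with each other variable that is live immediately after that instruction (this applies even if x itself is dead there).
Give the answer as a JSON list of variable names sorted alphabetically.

Answer: ["e"]

Analysis:
Per-block:
  B0 def {e,p,v} use ∅
  B1 def {d,p} use ∅
  B2 def {b} use ∅
  B3 def {b,j} use ∅
  B4 def {b} use {e}
  B5 def {b} use ∅
  B6 def {j,v} use {e,j}

Liveness:
  B0 li=∅ lo={e}
  B1 li={e} lo={e}
  B2 li={e} lo={e}
  B3 li={e} lo={e,j}
  B4 li={e} lo=∅
  B5 li={e,j} lo={e,j}
  B6 li={e,j} lo=∅

Interfere edges:
  b↔{e,j}
  d↔{e}
  e↔{b,d,j,p,v}
  j↔{b,e}
  p↔{e,v}
  v↔{e,p}

N(d) = ["e"]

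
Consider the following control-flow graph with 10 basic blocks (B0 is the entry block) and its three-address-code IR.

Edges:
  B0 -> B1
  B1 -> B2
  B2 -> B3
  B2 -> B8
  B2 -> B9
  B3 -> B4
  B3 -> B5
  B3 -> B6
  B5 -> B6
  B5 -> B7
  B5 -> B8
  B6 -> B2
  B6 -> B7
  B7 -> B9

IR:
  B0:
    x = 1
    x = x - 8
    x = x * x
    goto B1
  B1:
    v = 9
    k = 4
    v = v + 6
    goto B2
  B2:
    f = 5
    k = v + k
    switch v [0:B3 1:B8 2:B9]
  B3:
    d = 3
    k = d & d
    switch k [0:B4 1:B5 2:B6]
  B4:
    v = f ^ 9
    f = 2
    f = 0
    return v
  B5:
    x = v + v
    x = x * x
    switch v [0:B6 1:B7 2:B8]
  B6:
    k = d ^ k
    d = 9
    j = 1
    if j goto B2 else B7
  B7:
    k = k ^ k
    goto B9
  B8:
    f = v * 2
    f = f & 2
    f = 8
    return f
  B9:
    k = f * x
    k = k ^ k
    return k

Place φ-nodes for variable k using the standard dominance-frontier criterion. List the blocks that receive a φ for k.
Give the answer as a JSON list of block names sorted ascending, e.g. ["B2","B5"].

Answer: ["B2", "B7", "B8", "B9"]

Analysis:
idom tree: B1←B0 B2←B1 B3←B2 B4←B3 B5←B3 B6←B3 B7←B3 B8←B2 B9←B2
Dom at joins:
  B2: preds {B1,B6}: {B0,B1} ∩ {B0,B1,B2,B3,B6} = {B0,B1}; idom=B1
  B6: preds {B3,B5}: {B0,B1,B2,B3} ∩ {B0,B1,B2,B3,B5} = {B0,B1,B2,B3}; idom=B3
  B7: preds {B5,B6}: {B0,B1,B2,B3,B5} ∩ {B0,B1,B2,B3,B6} = {B0,B1,B2,B3}; idom=B3
  B8: preds {B2,B5}: {B0,B1,B2} ∩ {B0,B1,B2,B3,B5} = {B0,B1,B2}; idom=B2
  B9: preds {B2,B7}: {B0,B1,B2} ∩ {B0,B1,B2,B3,B7} = {B0,B1,B2}; idom=B2

DF derivation:
  B2←B1: walk · to B1
  B2←B6: walk B6→B3→B2 to B1
  B6←B3: walk · to B3
  B6←B5: walk B5 to B3
  B7←B5: walk B5 to B3
  B7←B6: walk B6 to B3
  B8←B2: walk · to B2
  B8←B5: walk B5→B3 to B2
  B9←B2: walk · to B2
  B9←B7: walk B7→B3 to B2
  DF(B0)=∅
  DF(B1)=∅
  DF(B2)={B2}
  DF(B3)={B2,B8,B9}
  DF(B4)=∅
  DF(B5)={B6,B7,B8}
  DF(B6)={B2,B7}
  DF(B7)={B9}
  DF(B8)=∅
  DF(B9)=∅

φ for k: defs {B1,B2,B3,B6,B7,B9}
  DF⁺ = {B2,B7,B8,B9}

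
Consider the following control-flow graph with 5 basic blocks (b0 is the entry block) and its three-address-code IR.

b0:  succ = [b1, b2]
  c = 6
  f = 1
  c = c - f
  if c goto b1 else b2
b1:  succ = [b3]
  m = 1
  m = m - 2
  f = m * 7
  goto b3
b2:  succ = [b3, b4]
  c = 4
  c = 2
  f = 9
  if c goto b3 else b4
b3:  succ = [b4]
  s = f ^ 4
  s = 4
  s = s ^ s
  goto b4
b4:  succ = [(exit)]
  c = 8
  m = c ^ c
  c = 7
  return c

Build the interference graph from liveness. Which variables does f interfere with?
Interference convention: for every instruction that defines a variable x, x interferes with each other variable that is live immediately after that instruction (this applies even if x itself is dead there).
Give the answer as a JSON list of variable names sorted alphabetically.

Answer: ["c"]

Working:
Block summaries:
  b0 def {c,f} use ∅
  b1 def {f,m} use ∅
  b2 def {c,f} use ∅
  b3 def {s} use {f}
  b4 def {c,m} use ∅

Backward fixpoint:
  b0 li=∅ lo=∅
  b1 li=∅ lo={f}
  b2 li=∅ lo={f}
  b3 li={f} lo=∅
  b4 li=∅ lo=∅

Interfere edges:
  c: {f}
  f: {c}
  m: ∅
  s: ∅

N(f) = ["c"]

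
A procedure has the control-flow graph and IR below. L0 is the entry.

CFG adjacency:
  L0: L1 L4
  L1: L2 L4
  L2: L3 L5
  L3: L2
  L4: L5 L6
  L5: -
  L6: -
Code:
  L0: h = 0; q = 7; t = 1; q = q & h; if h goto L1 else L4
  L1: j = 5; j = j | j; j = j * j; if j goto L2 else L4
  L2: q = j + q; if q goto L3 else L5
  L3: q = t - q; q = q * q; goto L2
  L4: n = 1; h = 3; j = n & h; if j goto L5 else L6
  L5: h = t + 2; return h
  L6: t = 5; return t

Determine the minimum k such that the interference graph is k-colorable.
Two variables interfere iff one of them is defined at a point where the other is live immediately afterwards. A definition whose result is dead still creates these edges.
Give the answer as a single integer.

Answer: 3

Derivation:
def/use:
  L0: {h,q,t} / ∅
  L1: {j} / ∅
  L2: {q} / {j,q}
  L3: {q} / {q,t}
  L4: {h,j,n} / ∅
  L5: {h} / {t}
  L6: {t} / ∅

Live sets:
  live L0: ∅→{q,t}
  live L1: {q,t}→{j,q,t}
  live L2: {j,q,t}→{j,q,t}
  live L3: {j,q,t}→{j,q,t}
  live L4: {t}→{t}
  live L5: {t}→∅
  live L6: ∅→∅

Interference:
  h: {n,q,t}
  j: {q,t}
  n: {h,t}
  q: {h,j,t}
  t: {h,j,n,q}

Chromatic number:
  lower bound: {h,n,t} mutually conflict ⇒ χ ≥ 3
  assign h→r1 j→r1 n→r2 q→r2 t→r0 — no edge inside a register ⇒ χ ≤ 3
  χ = 3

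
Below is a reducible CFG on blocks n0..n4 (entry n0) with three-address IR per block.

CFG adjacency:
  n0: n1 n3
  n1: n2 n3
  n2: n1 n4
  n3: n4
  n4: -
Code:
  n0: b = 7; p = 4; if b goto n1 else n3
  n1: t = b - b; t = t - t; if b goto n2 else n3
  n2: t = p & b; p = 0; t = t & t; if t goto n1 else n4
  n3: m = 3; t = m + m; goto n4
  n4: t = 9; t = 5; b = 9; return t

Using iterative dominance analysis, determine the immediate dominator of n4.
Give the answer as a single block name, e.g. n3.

Answer: n0

Derivation:
idom tree: n1←n0 n2←n1 n3←n0 n4←n0
Dom at joins:
  n1: preds {n0,n2}: {n0} ∩ {n0,n1,n2} = {n0}; idom=n0
  n3: preds {n0,n1}: {n0} ∩ {n0,n1} = {n0}; idom=n0
  n4: preds {n2,n3}: {n0,n1,n2} ∩ {n0,n3} = {n0}; idom=n0

idom(n4) = n0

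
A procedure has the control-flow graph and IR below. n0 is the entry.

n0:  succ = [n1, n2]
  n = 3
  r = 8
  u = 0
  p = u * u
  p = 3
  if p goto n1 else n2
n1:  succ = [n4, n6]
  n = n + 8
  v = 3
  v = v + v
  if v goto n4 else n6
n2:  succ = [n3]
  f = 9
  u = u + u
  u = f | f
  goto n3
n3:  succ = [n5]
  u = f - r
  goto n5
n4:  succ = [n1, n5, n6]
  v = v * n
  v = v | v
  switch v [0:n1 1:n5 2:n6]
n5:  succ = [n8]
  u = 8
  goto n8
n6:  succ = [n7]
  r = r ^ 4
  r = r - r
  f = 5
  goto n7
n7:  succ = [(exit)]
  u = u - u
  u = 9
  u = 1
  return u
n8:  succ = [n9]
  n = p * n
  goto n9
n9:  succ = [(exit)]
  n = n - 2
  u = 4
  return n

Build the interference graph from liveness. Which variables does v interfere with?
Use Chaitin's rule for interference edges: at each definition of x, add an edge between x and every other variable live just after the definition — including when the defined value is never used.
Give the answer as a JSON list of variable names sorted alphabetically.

Answer: ["n", "p", "r", "u"]

Derivation:
def/use:
  n0: {n,p,r,u} / ∅
  n1: {n,v} / {n}
  n2: {f,u} / {u}
  n3: {u} / {f,r}
  n4: {v} / {n,v}
  n5: {u} / ∅
  n6: {f,r} / {r}
  n7: {u} / {u}
  n8: {n} / {n,p}
  n9: {n,u} / {n}

Live sets:
  n0: in=∅ out={n,p,r,u}
  n1: in={n,p,r,u} out={n,p,r,u,v}
  n2: in={n,p,r,u} out={f,n,p,r}
  n3: in={f,n,p,r} out={n,p}
  n4: in={n,p,r,u,v} out={n,p,r,u}
  n5: in={n,p} out={n,p}
  n6: in={r,u} out={u}
  n7: in={u} out=∅
  n8: in={n,p} out={n}
  n9: in={n} out=∅

Conflict graph:
  f↔{n,p,r,u}
  n↔{f,p,r,u,v}
  p↔{f,n,r,u,v}
  r↔{f,n,p,u,v}
  u↔{f,n,p,r,v}
  v↔{n,p,r,u}

N(v) = ["n", "p", "r", "u"]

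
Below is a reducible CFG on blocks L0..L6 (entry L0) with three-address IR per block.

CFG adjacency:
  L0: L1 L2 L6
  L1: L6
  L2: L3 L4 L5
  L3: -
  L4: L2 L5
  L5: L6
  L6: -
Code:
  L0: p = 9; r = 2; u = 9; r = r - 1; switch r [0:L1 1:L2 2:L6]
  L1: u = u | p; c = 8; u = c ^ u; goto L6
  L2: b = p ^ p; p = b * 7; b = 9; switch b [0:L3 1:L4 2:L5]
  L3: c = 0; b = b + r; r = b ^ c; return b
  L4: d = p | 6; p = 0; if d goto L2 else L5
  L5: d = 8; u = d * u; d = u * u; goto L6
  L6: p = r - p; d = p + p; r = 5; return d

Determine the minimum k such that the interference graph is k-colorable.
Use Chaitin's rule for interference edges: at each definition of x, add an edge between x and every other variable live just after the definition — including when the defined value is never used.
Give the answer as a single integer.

Answer: 5

Working:
Per-block:
  L0: def={p,r,u} ue=∅
  L1: def={c,u} ue={p,u}
  L2: def={b,p} ue={p}
  L3: def={b,c,r} ue={b,r}
  L4: def={d,p} ue={p}
  L5: def={d,u} ue={u}
  L6: def={d,p,r} ue={p,r}

Live sets:
  live L0: ∅→{p,r,u}
  live L1: {p,r,u}→{p,r}
  live L2: {p,r,u}→{b,p,r,u}
  live L3: {b,r}→∅
  live L4: {p,r,u}→{p,r,u}
  live L5: {p,r,u}→{p,r}
  live L6: {p,r}→∅

Conflict graph:
  b: {c,p,r,u}
  c: {b,p,r,u}
  d: {p,r,u}
  p: {b,c,d,r,u}
  r: {b,c,d,p,u}
  u: {b,c,d,p,r}

Registers:
  {b,c,p,r,u} pairwise interfere (5-clique) ⇒ χ ≥ 5
  assign b→r3 c→r4 d→r3 p→r0 r→r1 u→r2 — no edge inside a register ⇒ χ ≤ 5
  χ = 5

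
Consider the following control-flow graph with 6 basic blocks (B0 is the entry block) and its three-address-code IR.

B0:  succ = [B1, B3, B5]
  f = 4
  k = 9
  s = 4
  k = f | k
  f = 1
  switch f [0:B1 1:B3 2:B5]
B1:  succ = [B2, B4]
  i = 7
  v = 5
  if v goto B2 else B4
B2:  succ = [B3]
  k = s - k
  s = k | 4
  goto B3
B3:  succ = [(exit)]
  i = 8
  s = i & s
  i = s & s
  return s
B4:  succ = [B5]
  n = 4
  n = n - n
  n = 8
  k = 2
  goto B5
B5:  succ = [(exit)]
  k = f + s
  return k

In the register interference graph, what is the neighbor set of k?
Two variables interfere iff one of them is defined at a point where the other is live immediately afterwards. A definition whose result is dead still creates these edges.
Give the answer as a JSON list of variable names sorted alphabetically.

Answer: ["f", "i", "s", "v"]

Derivation:
Per-block:
  B0: {f,k,s} / ∅
  B1: {i,v} / ∅
  B2: {k,s} / {k,s}
  B3: {i,s} / {s}
  B4: {k,n} / ∅
  B5: {k} / {f,s}

Backward fixpoint:
  B0: in=∅ out={f,k,s}
  B1: in={f,k,s} out={f,k,s}
  B2: in={k,s} out={s}
  B3: in={s} out=∅
  B4: in={f,s} out={f,s}
  B5: in={f,s} out=∅

Conflict graph:
  f — {i,k,n,s,v}
  i — {f,k,s}
  k — {f,i,s,v}
  n — {f,s}
  s — {f,i,k,n,v}
  v — {f,k,s}

N(k) = ["f", "i", "s", "v"]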